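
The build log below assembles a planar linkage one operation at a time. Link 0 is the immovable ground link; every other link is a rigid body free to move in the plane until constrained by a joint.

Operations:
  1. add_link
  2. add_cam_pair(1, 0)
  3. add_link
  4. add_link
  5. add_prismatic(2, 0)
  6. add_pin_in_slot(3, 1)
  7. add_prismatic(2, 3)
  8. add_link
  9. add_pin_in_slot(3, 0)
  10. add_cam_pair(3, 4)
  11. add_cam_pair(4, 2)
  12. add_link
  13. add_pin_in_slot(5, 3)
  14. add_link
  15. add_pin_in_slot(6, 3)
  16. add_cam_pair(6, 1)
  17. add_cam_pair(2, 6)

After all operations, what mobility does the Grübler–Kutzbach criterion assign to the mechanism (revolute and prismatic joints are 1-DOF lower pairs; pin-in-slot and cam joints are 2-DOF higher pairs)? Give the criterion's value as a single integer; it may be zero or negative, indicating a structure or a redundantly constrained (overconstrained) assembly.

ground; <1,0,0>
#1 <2,0,0>
C:1↔0 J2 <2,0,1>
#2 <3,0,1>
#3 <4,0,1>
P:2↔0 J1 <4,1,1>
PS:3↔1 J2 <4,1,2>
P:2↔3 J1 <4,2,2>
#4 <5,2,2>
PS:3↔0 J2 <5,2,3>
C:3↔4 J2 <5,2,4>
C:4↔2 J2 <5,2,5>
#5 <6,2,5>
PS:5↔3 J2 <6,2,6>
#6 <7,2,6>
PS:6↔3 J2 <7,2,7>
C:6↔1 J2 <7,2,8>
C:2↔6 J2 <7,2,9>
3×6 − 2×2 − 1×9 = 5

M = 5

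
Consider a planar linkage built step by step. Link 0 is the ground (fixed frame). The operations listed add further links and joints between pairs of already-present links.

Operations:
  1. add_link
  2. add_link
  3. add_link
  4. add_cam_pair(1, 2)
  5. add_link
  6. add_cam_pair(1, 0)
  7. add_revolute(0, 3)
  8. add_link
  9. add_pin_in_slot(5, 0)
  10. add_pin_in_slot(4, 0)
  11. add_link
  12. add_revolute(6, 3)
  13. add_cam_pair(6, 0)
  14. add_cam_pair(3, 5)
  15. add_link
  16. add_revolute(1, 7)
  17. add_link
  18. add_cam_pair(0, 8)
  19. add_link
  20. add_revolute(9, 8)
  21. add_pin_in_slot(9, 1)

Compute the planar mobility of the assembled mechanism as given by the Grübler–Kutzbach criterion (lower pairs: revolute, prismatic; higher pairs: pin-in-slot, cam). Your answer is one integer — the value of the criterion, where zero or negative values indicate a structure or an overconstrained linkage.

M = 11

L=1 J1=0 J2=0
add link → L=2 J1=0 J2=0
add link → L=3 J1=0 J2=0
add link → L=4 J1=0 J2=0
C@1,2 dof=2 J2 → L=4 J1=0 J2=1
add link → L=5 J1=0 J2=1
C@1,0 dof=2 J2 → L=5 J1=0 J2=2
R@0,3 dof=1 J1 → L=5 J1=1 J2=2
add link → L=6 J1=1 J2=2
PS@5,0 dof=2 J2 → L=6 J1=1 J2=3
PS@4,0 dof=2 J2 → L=6 J1=1 J2=4
add link → L=7 J1=1 J2=4
R@6,3 dof=1 J1 → L=7 J1=2 J2=4
C@6,0 dof=2 J2 → L=7 J1=2 J2=5
C@3,5 dof=2 J2 → L=7 J1=2 J2=6
add link → L=8 J1=2 J2=6
R@1,7 dof=1 J1 → L=8 J1=3 J2=6
add link → L=9 J1=3 J2=6
C@0,8 dof=2 J2 → L=9 J1=3 J2=7
add link → L=10 J1=3 J2=7
R@9,8 dof=1 J1 → L=10 J1=4 J2=7
PS@9,1 dof=2 J2 → L=10 J1=4 J2=8
M=3(L−1)−2J1−J2=3·9−2·4−8=11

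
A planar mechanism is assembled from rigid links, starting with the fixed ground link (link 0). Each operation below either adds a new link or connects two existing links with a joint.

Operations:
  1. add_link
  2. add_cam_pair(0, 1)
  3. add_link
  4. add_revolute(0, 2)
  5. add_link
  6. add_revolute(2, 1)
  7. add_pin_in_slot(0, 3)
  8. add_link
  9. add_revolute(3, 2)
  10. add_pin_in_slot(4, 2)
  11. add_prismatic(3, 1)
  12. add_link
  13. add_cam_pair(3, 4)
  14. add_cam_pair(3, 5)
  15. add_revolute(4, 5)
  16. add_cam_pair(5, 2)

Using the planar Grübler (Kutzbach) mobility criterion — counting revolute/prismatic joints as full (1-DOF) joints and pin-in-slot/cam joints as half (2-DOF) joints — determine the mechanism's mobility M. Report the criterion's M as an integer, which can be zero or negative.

M = -1

link 0 = ground. State L|J1|J2 = 1|0|0
+link1  2|0|0
C(0,1) f=2→J2  2|0|1
+link2  3|0|1
R(0,2) f=1→J1  3|1|1
+link3  4|1|1
R(2,1) f=1→J1  4|2|1
PS(0,3) f=2→J2  4|2|2
+link4  5|2|2
R(3,2) f=1→J1  5|3|2
PS(4,2) f=2→J2  5|3|3
P(3,1) f=1→J1  5|4|3
+link5  6|4|3
C(3,4) f=2→J2  6|4|4
C(3,5) f=2→J2  6|4|5
R(4,5) f=1→J1  6|5|5
C(5,2) f=2→J2  6|5|6
M = 3(6−1)−2·5−6 = 15−10−6 = -1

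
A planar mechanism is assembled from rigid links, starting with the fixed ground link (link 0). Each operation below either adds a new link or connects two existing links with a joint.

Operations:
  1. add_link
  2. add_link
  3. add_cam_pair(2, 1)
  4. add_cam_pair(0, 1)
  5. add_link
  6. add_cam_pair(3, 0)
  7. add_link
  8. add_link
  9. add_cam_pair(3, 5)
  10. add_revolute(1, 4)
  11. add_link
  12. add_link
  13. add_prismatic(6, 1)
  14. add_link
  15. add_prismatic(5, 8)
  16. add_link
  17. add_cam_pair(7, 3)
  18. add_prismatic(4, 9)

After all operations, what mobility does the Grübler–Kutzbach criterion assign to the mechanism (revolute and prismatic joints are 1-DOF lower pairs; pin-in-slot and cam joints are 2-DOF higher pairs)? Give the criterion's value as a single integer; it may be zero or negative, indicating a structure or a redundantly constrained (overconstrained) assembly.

M = 14

ground; <1,0,0>
#1 <2,0,0>
#2 <3,0,0>
C:2↔1 J2 <3,0,1>
C:0↔1 J2 <3,0,2>
#3 <4,0,2>
C:3↔0 J2 <4,0,3>
#4 <5,0,3>
#5 <6,0,3>
C:3↔5 J2 <6,0,4>
R:1↔4 J1 <6,1,4>
#6 <7,1,4>
#7 <8,1,4>
P:6↔1 J1 <8,2,4>
#8 <9,2,4>
P:5↔8 J1 <9,3,4>
#9 <10,3,4>
C:7↔3 J2 <10,3,5>
P:4↔9 J1 <10,4,5>
3×9 − 2×4 − 1×5 = 14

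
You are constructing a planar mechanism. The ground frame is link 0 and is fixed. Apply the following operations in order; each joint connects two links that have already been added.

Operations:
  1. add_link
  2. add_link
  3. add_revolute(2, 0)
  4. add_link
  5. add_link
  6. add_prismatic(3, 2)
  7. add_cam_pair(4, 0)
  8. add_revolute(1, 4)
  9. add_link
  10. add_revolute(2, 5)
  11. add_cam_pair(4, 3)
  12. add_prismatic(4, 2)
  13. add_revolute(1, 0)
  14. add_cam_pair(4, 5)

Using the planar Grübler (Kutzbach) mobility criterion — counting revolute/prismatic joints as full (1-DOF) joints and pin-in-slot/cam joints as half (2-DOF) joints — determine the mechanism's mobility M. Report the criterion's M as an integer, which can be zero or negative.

M = 0

ground; <1,0,0>
#1 <2,0,0>
#2 <3,0,0>
R:2↔0 J1 <3,1,0>
#3 <4,1,0>
#4 <5,1,0>
P:3↔2 J1 <5,2,0>
C:4↔0 J2 <5,2,1>
R:1↔4 J1 <5,3,1>
#5 <6,3,1>
R:2↔5 J1 <6,4,1>
C:4↔3 J2 <6,4,2>
P:4↔2 J1 <6,5,2>
R:1↔0 J1 <6,6,2>
C:4↔5 J2 <6,6,3>
3×5 − 2×6 − 1×3 = 0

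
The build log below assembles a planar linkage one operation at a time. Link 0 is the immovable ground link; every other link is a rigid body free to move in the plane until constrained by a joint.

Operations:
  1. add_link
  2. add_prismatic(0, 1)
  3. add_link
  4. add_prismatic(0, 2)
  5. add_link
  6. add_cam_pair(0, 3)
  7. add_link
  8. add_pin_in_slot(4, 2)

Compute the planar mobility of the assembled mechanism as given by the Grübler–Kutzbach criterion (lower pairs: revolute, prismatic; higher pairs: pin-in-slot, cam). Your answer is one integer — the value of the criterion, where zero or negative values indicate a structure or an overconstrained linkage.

M = 6

(L,J1,J2)=(1,0,0); link0 fixed
link1: (2,0,0)
P 0-1 [J1]: (2,1,0)
link2: (3,1,0)
P 0-2 [J1]: (3,2,0)
link3: (4,2,0)
C 0-3 [J2]: (4,2,1)
link4: (5,2,1)
PS 4-2 [J2]: (5,2,2)
Grübler: 3·4 − 2·2 − 2 = 6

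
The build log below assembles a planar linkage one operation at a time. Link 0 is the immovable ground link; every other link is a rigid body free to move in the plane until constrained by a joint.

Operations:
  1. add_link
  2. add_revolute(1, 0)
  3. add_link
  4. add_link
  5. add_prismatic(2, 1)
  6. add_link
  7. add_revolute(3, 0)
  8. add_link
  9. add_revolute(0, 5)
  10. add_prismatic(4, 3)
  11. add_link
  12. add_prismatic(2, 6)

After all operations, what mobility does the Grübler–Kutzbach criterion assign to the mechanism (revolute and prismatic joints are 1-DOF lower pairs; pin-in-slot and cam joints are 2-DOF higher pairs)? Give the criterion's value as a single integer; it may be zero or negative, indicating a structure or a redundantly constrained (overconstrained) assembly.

ground; <1,0,0>
#1 <2,0,0>
R:1↔0 J1 <2,1,0>
#2 <3,1,0>
#3 <4,1,0>
P:2↔1 J1 <4,2,0>
#4 <5,2,0>
R:3↔0 J1 <5,3,0>
#5 <6,3,0>
R:0↔5 J1 <6,4,0>
P:4↔3 J1 <6,5,0>
#6 <7,5,0>
P:2↔6 J1 <7,6,0>
3×6 − 2×6 − 1×0 = 6

M = 6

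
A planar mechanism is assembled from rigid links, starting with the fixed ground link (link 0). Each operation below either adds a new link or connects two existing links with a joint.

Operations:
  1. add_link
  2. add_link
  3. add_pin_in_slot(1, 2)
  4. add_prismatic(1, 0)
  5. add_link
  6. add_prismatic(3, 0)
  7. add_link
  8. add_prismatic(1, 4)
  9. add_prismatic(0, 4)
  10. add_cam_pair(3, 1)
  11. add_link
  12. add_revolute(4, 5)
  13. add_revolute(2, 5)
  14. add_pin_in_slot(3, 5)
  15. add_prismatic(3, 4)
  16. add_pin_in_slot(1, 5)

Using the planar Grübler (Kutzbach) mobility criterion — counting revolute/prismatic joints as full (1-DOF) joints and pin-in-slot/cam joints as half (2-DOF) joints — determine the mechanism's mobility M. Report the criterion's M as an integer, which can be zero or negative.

link 0 = ground. State L|J1|J2 = 1|0|0
+link1  2|0|0
+link2  3|0|0
PS(1,2) f=2→J2  3|0|1
P(1,0) f=1→J1  3|1|1
+link3  4|1|1
P(3,0) f=1→J1  4|2|1
+link4  5|2|1
P(1,4) f=1→J1  5|3|1
P(0,4) f=1→J1  5|4|1
C(3,1) f=2→J2  5|4|2
+link5  6|4|2
R(4,5) f=1→J1  6|5|2
R(2,5) f=1→J1  6|6|2
PS(3,5) f=2→J2  6|6|3
P(3,4) f=1→J1  6|7|3
PS(1,5) f=2→J2  6|7|4
M = 3(6−1)−2·7−4 = 15−14−4 = -3

M = -3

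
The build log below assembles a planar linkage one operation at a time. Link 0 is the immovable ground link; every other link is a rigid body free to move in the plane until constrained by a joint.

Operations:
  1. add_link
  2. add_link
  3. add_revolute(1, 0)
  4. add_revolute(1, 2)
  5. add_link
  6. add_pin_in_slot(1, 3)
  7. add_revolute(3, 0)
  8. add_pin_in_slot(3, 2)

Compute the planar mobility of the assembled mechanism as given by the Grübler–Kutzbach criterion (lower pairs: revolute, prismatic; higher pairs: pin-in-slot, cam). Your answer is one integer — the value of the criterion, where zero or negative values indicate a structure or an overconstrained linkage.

ground; <1,0,0>
#1 <2,0,0>
#2 <3,0,0>
R:1↔0 J1 <3,1,0>
R:1↔2 J1 <3,2,0>
#3 <4,2,0>
PS:1↔3 J2 <4,2,1>
R:3↔0 J1 <4,3,1>
PS:3↔2 J2 <4,3,2>
3×3 − 2×3 − 1×2 = 1

M = 1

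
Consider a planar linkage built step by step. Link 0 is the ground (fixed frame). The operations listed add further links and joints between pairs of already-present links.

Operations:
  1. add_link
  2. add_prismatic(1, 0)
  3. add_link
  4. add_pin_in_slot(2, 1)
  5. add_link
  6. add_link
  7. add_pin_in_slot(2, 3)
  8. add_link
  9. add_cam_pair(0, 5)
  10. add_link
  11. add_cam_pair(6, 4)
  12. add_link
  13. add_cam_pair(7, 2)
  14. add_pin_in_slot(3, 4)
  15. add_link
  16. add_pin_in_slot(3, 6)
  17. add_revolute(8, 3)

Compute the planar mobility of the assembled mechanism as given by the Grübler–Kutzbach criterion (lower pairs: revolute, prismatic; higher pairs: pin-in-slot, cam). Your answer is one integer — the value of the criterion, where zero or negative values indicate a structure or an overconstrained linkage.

link 0 = ground. State L|J1|J2 = 1|0|0
+link1  2|0|0
P(1,0) f=1→J1  2|1|0
+link2  3|1|0
PS(2,1) f=2→J2  3|1|1
+link3  4|1|1
+link4  5|1|1
PS(2,3) f=2→J2  5|1|2
+link5  6|1|2
C(0,5) f=2→J2  6|1|3
+link6  7|1|3
C(6,4) f=2→J2  7|1|4
+link7  8|1|4
C(7,2) f=2→J2  8|1|5
PS(3,4) f=2→J2  8|1|6
+link8  9|1|6
PS(3,6) f=2→J2  9|1|7
R(8,3) f=1→J1  9|2|7
M = 3(9−1)−2·2−7 = 24−4−7 = 13

M = 13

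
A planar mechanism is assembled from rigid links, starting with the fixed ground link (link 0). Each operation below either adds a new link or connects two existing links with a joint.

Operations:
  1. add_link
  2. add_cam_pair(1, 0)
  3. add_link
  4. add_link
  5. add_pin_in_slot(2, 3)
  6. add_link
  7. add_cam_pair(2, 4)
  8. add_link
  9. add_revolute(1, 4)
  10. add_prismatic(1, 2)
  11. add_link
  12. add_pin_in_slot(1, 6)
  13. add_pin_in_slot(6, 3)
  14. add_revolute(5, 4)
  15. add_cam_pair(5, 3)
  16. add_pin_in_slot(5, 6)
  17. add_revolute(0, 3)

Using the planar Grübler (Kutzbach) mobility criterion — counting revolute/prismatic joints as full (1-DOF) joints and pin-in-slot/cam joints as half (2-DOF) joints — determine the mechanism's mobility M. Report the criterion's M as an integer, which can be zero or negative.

ground; <1,0,0>
#1 <2,0,0>
C:1↔0 J2 <2,0,1>
#2 <3,0,1>
#3 <4,0,1>
PS:2↔3 J2 <4,0,2>
#4 <5,0,2>
C:2↔4 J2 <5,0,3>
#5 <6,0,3>
R:1↔4 J1 <6,1,3>
P:1↔2 J1 <6,2,3>
#6 <7,2,3>
PS:1↔6 J2 <7,2,4>
PS:6↔3 J2 <7,2,5>
R:5↔4 J1 <7,3,5>
C:5↔3 J2 <7,3,6>
PS:5↔6 J2 <7,3,7>
R:0↔3 J1 <7,4,7>
3×6 − 2×4 − 1×7 = 3

M = 3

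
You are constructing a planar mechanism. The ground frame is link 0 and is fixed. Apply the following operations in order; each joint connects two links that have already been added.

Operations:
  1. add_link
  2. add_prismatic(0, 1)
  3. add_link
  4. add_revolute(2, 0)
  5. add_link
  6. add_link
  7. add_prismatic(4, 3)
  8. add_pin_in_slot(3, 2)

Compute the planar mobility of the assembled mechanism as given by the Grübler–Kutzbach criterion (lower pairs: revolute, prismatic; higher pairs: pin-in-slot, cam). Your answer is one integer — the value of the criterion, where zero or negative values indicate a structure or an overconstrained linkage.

M = 5

(L,J1,J2)=(1,0,0); link0 fixed
link1: (2,0,0)
P 0-1 [J1]: (2,1,0)
link2: (3,1,0)
R 2-0 [J1]: (3,2,0)
link3: (4,2,0)
link4: (5,2,0)
P 4-3 [J1]: (5,3,0)
PS 3-2 [J2]: (5,3,1)
Grübler: 3·4 − 2·3 − 1 = 5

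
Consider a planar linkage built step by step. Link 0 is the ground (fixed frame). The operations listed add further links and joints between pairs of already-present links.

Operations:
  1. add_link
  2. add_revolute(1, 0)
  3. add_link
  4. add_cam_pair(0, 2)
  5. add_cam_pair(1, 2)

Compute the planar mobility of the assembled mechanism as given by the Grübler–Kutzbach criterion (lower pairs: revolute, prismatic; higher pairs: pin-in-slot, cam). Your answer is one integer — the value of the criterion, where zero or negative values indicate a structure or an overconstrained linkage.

M = 2

ground; <1,0,0>
#1 <2,0,0>
R:1↔0 J1 <2,1,0>
#2 <3,1,0>
C:0↔2 J2 <3,1,1>
C:1↔2 J2 <3,1,2>
3×2 − 2×1 − 1×2 = 2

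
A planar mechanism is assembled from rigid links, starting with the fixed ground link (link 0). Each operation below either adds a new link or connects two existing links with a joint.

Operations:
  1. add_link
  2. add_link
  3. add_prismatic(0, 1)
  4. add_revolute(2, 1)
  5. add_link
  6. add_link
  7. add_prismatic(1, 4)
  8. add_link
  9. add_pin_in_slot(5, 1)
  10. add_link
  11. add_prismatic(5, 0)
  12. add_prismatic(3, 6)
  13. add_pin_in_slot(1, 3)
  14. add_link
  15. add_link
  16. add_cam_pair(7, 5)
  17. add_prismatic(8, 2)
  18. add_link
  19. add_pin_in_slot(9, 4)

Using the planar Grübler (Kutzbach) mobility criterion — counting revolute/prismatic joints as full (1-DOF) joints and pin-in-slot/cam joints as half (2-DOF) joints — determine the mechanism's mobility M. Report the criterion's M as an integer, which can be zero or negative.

(L,J1,J2)=(1,0,0); link0 fixed
link1: (2,0,0)
link2: (3,0,0)
P 0-1 [J1]: (3,1,0)
R 2-1 [J1]: (3,2,0)
link3: (4,2,0)
link4: (5,2,0)
P 1-4 [J1]: (5,3,0)
link5: (6,3,0)
PS 5-1 [J2]: (6,3,1)
link6: (7,3,1)
P 5-0 [J1]: (7,4,1)
P 3-6 [J1]: (7,5,1)
PS 1-3 [J2]: (7,5,2)
link7: (8,5,2)
link8: (9,5,2)
C 7-5 [J2]: (9,5,3)
P 8-2 [J1]: (9,6,3)
link9: (10,6,3)
PS 9-4 [J2]: (10,6,4)
Grübler: 3·9 − 2·6 − 4 = 11

M = 11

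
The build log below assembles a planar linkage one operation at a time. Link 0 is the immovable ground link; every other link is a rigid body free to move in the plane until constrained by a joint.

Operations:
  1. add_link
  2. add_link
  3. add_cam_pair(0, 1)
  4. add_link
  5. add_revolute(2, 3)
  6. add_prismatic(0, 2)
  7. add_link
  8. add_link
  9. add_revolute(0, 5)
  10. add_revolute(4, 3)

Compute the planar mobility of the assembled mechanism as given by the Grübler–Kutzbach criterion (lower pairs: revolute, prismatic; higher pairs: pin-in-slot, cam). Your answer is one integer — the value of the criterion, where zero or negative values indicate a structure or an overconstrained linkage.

M = 6

[1;0;0] (link 0 is ground)
L+ [2;0;0]
L+ [3;0;0]
C(0,1)∈J2 [3;0;1]
L+ [4;0;1]
R(2,3)∈J1 [4;1;1]
P(0,2)∈J1 [4;2;1]
L+ [5;2;1]
L+ [6;2;1]
R(0,5)∈J1 [6;3;1]
R(4,3)∈J1 [6;4;1]
mobility = 15 − 8 − 1 = 6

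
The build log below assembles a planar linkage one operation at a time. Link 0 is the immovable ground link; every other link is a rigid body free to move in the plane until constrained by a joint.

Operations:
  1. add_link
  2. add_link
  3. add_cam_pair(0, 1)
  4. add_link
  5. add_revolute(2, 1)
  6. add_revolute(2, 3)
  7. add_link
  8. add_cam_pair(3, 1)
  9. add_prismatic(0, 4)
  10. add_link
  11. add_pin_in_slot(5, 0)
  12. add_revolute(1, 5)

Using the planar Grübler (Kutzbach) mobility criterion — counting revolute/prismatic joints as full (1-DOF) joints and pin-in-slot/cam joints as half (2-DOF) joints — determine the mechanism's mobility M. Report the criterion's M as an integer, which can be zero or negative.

link 0 = ground. State L|J1|J2 = 1|0|0
+link1  2|0|0
+link2  3|0|0
C(0,1) f=2→J2  3|0|1
+link3  4|0|1
R(2,1) f=1→J1  4|1|1
R(2,3) f=1→J1  4|2|1
+link4  5|2|1
C(3,1) f=2→J2  5|2|2
P(0,4) f=1→J1  5|3|2
+link5  6|3|2
PS(5,0) f=2→J2  6|3|3
R(1,5) f=1→J1  6|4|3
M = 3(6−1)−2·4−3 = 15−8−3 = 4

M = 4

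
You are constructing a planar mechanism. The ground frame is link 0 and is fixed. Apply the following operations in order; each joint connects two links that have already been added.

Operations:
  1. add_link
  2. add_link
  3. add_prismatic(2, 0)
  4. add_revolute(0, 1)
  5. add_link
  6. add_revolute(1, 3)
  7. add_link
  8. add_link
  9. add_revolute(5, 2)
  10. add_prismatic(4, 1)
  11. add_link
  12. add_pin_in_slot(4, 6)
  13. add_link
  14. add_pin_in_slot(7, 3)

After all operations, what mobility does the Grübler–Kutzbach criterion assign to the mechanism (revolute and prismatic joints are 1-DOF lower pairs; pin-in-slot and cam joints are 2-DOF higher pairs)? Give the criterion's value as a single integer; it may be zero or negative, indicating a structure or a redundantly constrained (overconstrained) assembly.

[1;0;0] (link 0 is ground)
L+ [2;0;0]
L+ [3;0;0]
P(2,0)∈J1 [3;1;0]
R(0,1)∈J1 [3;2;0]
L+ [4;2;0]
R(1,3)∈J1 [4;3;0]
L+ [5;3;0]
L+ [6;3;0]
R(5,2)∈J1 [6;4;0]
P(4,1)∈J1 [6;5;0]
L+ [7;5;0]
PS(4,6)∈J2 [7;5;1]
L+ [8;5;1]
PS(7,3)∈J2 [8;5;2]
mobility = 21 − 10 − 2 = 9

M = 9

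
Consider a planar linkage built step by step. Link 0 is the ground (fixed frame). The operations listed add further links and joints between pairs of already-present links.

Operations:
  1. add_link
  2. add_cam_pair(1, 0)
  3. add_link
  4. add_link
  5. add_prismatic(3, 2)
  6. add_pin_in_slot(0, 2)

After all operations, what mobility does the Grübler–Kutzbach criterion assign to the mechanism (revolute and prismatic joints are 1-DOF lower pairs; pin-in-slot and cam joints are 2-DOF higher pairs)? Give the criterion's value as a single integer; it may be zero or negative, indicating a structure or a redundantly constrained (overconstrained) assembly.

[1;0;0] (link 0 is ground)
L+ [2;0;0]
C(1,0)∈J2 [2;0;1]
L+ [3;0;1]
L+ [4;0;1]
P(3,2)∈J1 [4;1;1]
PS(0,2)∈J2 [4;1;2]
mobility = 9 − 2 − 2 = 5

M = 5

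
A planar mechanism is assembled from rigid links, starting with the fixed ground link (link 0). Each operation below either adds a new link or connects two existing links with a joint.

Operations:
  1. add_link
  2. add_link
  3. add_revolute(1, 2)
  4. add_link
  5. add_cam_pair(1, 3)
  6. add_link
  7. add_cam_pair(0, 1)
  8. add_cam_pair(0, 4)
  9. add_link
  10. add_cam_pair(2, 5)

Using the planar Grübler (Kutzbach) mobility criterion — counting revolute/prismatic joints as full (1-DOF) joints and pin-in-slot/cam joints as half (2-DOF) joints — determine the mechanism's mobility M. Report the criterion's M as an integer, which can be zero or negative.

L=1 J1=0 J2=0
add link → L=2 J1=0 J2=0
add link → L=3 J1=0 J2=0
R@1,2 dof=1 J1 → L=3 J1=1 J2=0
add link → L=4 J1=1 J2=0
C@1,3 dof=2 J2 → L=4 J1=1 J2=1
add link → L=5 J1=1 J2=1
C@0,1 dof=2 J2 → L=5 J1=1 J2=2
C@0,4 dof=2 J2 → L=5 J1=1 J2=3
add link → L=6 J1=1 J2=3
C@2,5 dof=2 J2 → L=6 J1=1 J2=4
M=3(L−1)−2J1−J2=3·5−2·1−4=9

M = 9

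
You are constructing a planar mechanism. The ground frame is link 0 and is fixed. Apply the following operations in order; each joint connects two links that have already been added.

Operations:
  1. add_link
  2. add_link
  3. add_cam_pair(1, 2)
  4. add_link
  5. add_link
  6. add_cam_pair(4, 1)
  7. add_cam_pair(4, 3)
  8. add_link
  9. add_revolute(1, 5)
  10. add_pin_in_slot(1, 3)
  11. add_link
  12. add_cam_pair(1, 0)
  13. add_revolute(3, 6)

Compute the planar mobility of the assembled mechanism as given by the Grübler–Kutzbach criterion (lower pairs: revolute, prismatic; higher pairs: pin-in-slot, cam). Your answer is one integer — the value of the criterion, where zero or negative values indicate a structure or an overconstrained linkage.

[1;0;0] (link 0 is ground)
L+ [2;0;0]
L+ [3;0;0]
C(1,2)∈J2 [3;0;1]
L+ [4;0;1]
L+ [5;0;1]
C(4,1)∈J2 [5;0;2]
C(4,3)∈J2 [5;0;3]
L+ [6;0;3]
R(1,5)∈J1 [6;1;3]
PS(1,3)∈J2 [6;1;4]
L+ [7;1;4]
C(1,0)∈J2 [7;1;5]
R(3,6)∈J1 [7;2;5]
mobility = 18 − 4 − 5 = 9

M = 9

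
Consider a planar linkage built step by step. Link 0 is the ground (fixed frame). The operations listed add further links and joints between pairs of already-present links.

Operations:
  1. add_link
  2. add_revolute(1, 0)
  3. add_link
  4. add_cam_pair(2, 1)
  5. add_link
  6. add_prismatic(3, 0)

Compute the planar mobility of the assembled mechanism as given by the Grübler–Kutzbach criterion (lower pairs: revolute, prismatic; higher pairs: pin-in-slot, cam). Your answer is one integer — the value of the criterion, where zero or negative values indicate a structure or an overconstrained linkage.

(L,J1,J2)=(1,0,0); link0 fixed
link1: (2,0,0)
R 1-0 [J1]: (2,1,0)
link2: (3,1,0)
C 2-1 [J2]: (3,1,1)
link3: (4,1,1)
P 3-0 [J1]: (4,2,1)
Grübler: 3·3 − 2·2 − 1 = 4

M = 4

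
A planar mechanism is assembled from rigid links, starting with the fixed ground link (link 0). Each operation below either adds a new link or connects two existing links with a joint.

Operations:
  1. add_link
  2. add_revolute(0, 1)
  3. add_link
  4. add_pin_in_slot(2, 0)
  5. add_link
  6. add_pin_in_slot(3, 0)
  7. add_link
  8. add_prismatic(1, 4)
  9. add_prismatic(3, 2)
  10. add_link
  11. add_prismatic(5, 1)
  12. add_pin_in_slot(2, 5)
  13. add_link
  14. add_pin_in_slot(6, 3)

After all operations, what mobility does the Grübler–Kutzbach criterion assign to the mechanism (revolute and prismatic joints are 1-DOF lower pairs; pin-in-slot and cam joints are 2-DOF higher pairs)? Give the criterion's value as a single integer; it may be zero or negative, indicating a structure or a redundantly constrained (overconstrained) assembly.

ground; <1,0,0>
#1 <2,0,0>
R:0↔1 J1 <2,1,0>
#2 <3,1,0>
PS:2↔0 J2 <3,1,1>
#3 <4,1,1>
PS:3↔0 J2 <4,1,2>
#4 <5,1,2>
P:1↔4 J1 <5,2,2>
P:3↔2 J1 <5,3,2>
#5 <6,3,2>
P:5↔1 J1 <6,4,2>
PS:2↔5 J2 <6,4,3>
#6 <7,4,3>
PS:6↔3 J2 <7,4,4>
3×6 − 2×4 − 1×4 = 6

M = 6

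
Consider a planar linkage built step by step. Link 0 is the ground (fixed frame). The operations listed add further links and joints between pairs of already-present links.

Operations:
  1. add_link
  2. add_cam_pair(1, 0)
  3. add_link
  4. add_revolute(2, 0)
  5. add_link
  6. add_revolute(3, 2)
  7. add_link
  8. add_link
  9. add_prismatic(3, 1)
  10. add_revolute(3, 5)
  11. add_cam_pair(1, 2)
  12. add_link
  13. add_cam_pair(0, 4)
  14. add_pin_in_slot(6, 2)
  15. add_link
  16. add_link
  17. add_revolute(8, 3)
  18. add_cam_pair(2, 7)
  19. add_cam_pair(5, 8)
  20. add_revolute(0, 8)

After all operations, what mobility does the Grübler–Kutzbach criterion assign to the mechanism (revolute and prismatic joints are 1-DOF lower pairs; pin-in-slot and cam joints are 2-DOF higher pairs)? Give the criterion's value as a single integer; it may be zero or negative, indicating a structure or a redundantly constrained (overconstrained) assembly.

[1;0;0] (link 0 is ground)
L+ [2;0;0]
C(1,0)∈J2 [2;0;1]
L+ [3;0;1]
R(2,0)∈J1 [3;1;1]
L+ [4;1;1]
R(3,2)∈J1 [4;2;1]
L+ [5;2;1]
L+ [6;2;1]
P(3,1)∈J1 [6;3;1]
R(3,5)∈J1 [6;4;1]
C(1,2)∈J2 [6;4;2]
L+ [7;4;2]
C(0,4)∈J2 [7;4;3]
PS(6,2)∈J2 [7;4;4]
L+ [8;4;4]
L+ [9;4;4]
R(8,3)∈J1 [9;5;4]
C(2,7)∈J2 [9;5;5]
C(5,8)∈J2 [9;5;6]
R(0,8)∈J1 [9;6;6]
mobility = 24 − 12 − 6 = 6

M = 6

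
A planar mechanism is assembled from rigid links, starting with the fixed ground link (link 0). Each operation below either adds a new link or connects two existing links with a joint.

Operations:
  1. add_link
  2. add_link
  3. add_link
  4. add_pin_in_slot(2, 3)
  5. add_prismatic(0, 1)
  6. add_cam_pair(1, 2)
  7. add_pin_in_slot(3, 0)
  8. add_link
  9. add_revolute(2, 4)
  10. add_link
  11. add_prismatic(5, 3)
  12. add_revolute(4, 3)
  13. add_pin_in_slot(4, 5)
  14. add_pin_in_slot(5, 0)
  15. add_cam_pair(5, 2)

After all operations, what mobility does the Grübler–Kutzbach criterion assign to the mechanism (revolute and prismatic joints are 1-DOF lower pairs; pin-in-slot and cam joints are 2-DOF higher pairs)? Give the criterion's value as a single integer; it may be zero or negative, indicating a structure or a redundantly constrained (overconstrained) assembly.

M = 1

[1;0;0] (link 0 is ground)
L+ [2;0;0]
L+ [3;0;0]
L+ [4;0;0]
PS(2,3)∈J2 [4;0;1]
P(0,1)∈J1 [4;1;1]
C(1,2)∈J2 [4;1;2]
PS(3,0)∈J2 [4;1;3]
L+ [5;1;3]
R(2,4)∈J1 [5;2;3]
L+ [6;2;3]
P(5,3)∈J1 [6;3;3]
R(4,3)∈J1 [6;4;3]
PS(4,5)∈J2 [6;4;4]
PS(5,0)∈J2 [6;4;5]
C(5,2)∈J2 [6;4;6]
mobility = 15 − 8 − 6 = 1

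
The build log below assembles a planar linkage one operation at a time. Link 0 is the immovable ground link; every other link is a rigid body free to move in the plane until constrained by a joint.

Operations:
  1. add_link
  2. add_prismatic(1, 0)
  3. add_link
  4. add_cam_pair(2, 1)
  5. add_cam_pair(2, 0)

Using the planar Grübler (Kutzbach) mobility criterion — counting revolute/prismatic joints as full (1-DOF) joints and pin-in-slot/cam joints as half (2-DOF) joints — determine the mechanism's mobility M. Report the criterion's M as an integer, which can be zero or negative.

[1;0;0] (link 0 is ground)
L+ [2;0;0]
P(1,0)∈J1 [2;1;0]
L+ [3;1;0]
C(2,1)∈J2 [3;1;1]
C(2,0)∈J2 [3;1;2]
mobility = 6 − 2 − 2 = 2

M = 2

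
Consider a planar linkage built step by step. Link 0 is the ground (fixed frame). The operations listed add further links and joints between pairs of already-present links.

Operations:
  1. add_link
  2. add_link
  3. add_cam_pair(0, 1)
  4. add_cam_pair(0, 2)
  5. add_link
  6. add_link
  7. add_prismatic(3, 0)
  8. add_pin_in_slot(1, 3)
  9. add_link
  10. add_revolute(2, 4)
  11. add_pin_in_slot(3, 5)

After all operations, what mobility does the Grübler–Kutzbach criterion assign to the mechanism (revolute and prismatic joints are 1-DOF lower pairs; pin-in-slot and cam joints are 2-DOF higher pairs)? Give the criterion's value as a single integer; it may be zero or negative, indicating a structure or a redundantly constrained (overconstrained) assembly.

M = 7

ground; <1,0,0>
#1 <2,0,0>
#2 <3,0,0>
C:0↔1 J2 <3,0,1>
C:0↔2 J2 <3,0,2>
#3 <4,0,2>
#4 <5,0,2>
P:3↔0 J1 <5,1,2>
PS:1↔3 J2 <5,1,3>
#5 <6,1,3>
R:2↔4 J1 <6,2,3>
PS:3↔5 J2 <6,2,4>
3×5 − 2×2 − 1×4 = 7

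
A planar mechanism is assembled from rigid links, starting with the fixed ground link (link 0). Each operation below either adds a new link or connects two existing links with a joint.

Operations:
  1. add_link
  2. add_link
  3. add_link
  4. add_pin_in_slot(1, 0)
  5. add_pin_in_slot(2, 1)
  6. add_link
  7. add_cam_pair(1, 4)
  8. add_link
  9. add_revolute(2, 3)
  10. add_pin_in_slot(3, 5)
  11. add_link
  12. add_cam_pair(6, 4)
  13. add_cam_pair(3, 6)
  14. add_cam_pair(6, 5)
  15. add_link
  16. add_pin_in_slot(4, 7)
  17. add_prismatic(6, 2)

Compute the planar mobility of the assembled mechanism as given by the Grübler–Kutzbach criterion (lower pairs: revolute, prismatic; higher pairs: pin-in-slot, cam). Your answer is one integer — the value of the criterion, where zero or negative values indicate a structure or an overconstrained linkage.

ground; <1,0,0>
#1 <2,0,0>
#2 <3,0,0>
#3 <4,0,0>
PS:1↔0 J2 <4,0,1>
PS:2↔1 J2 <4,0,2>
#4 <5,0,2>
C:1↔4 J2 <5,0,3>
#5 <6,0,3>
R:2↔3 J1 <6,1,3>
PS:3↔5 J2 <6,1,4>
#6 <7,1,4>
C:6↔4 J2 <7,1,5>
C:3↔6 J2 <7,1,6>
C:6↔5 J2 <7,1,7>
#7 <8,1,7>
PS:4↔7 J2 <8,1,8>
P:6↔2 J1 <8,2,8>
3×7 − 2×2 − 1×8 = 9

M = 9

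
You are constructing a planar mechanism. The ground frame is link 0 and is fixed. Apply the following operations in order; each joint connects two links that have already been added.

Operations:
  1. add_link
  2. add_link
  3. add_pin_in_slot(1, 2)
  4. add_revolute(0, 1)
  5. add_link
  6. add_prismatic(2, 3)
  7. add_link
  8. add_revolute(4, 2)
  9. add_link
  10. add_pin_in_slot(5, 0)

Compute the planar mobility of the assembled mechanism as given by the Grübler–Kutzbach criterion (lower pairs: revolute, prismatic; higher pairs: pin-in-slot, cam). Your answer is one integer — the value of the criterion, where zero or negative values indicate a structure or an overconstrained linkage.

L=1 J1=0 J2=0
add link → L=2 J1=0 J2=0
add link → L=3 J1=0 J2=0
PS@1,2 dof=2 J2 → L=3 J1=0 J2=1
R@0,1 dof=1 J1 → L=3 J1=1 J2=1
add link → L=4 J1=1 J2=1
P@2,3 dof=1 J1 → L=4 J1=2 J2=1
add link → L=5 J1=2 J2=1
R@4,2 dof=1 J1 → L=5 J1=3 J2=1
add link → L=6 J1=3 J2=1
PS@5,0 dof=2 J2 → L=6 J1=3 J2=2
M=3(L−1)−2J1−J2=3·5−2·3−2=7

M = 7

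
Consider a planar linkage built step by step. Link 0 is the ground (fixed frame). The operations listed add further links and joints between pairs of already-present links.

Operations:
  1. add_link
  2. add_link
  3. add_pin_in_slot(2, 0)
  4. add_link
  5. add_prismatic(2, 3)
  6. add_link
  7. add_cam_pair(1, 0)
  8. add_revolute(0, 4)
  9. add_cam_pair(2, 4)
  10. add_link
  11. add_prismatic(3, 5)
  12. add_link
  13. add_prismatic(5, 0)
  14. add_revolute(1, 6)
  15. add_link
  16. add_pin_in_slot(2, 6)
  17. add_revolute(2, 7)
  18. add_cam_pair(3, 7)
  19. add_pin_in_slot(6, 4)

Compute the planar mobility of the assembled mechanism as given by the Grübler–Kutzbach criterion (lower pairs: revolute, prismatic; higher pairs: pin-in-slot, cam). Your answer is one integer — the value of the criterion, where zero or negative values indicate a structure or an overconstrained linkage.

M = 3

link 0 = ground. State L|J1|J2 = 1|0|0
+link1  2|0|0
+link2  3|0|0
PS(2,0) f=2→J2  3|0|1
+link3  4|0|1
P(2,3) f=1→J1  4|1|1
+link4  5|1|1
C(1,0) f=2→J2  5|1|2
R(0,4) f=1→J1  5|2|2
C(2,4) f=2→J2  5|2|3
+link5  6|2|3
P(3,5) f=1→J1  6|3|3
+link6  7|3|3
P(5,0) f=1→J1  7|4|3
R(1,6) f=1→J1  7|5|3
+link7  8|5|3
PS(2,6) f=2→J2  8|5|4
R(2,7) f=1→J1  8|6|4
C(3,7) f=2→J2  8|6|5
PS(6,4) f=2→J2  8|6|6
M = 3(8−1)−2·6−6 = 21−12−6 = 3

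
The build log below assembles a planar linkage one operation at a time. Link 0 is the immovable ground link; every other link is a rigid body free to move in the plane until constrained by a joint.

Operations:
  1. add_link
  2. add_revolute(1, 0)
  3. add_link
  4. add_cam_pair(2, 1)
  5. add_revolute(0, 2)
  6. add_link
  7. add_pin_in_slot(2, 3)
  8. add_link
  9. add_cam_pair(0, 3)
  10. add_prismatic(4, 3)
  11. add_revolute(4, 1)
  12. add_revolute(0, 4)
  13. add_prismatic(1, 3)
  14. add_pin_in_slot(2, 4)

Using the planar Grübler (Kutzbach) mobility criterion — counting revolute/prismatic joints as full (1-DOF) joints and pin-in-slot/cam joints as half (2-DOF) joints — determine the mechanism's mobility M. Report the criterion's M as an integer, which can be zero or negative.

M = -4

(L,J1,J2)=(1,0,0); link0 fixed
link1: (2,0,0)
R 1-0 [J1]: (2,1,0)
link2: (3,1,0)
C 2-1 [J2]: (3,1,1)
R 0-2 [J1]: (3,2,1)
link3: (4,2,1)
PS 2-3 [J2]: (4,2,2)
link4: (5,2,2)
C 0-3 [J2]: (5,2,3)
P 4-3 [J1]: (5,3,3)
R 4-1 [J1]: (5,4,3)
R 0-4 [J1]: (5,5,3)
P 1-3 [J1]: (5,6,3)
PS 2-4 [J2]: (5,6,4)
Grübler: 3·4 − 2·6 − 4 = -4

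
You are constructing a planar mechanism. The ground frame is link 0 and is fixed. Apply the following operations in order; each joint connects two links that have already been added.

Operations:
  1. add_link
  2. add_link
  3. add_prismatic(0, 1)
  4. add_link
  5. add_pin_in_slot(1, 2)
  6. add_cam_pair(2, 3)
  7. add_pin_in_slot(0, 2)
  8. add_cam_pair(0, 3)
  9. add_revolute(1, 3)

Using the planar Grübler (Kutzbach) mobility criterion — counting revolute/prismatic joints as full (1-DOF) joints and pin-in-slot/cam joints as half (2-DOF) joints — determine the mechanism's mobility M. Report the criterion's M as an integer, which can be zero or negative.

M = 1

L=1 J1=0 J2=0
add link → L=2 J1=0 J2=0
add link → L=3 J1=0 J2=0
P@0,1 dof=1 J1 → L=3 J1=1 J2=0
add link → L=4 J1=1 J2=0
PS@1,2 dof=2 J2 → L=4 J1=1 J2=1
C@2,3 dof=2 J2 → L=4 J1=1 J2=2
PS@0,2 dof=2 J2 → L=4 J1=1 J2=3
C@0,3 dof=2 J2 → L=4 J1=1 J2=4
R@1,3 dof=1 J1 → L=4 J1=2 J2=4
M=3(L−1)−2J1−J2=3·3−2·2−4=1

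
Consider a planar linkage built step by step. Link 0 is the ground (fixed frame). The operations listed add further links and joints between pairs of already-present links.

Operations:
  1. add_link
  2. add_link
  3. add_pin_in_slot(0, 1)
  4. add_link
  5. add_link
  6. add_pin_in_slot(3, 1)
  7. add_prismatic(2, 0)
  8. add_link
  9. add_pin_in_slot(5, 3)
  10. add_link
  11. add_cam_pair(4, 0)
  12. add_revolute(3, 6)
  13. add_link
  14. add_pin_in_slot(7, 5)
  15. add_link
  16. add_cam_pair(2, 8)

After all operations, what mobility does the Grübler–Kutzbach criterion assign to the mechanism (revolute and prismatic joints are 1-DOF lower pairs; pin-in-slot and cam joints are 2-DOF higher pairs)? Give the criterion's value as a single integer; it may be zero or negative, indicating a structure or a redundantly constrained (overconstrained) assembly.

M = 14

L=1 J1=0 J2=0
add link → L=2 J1=0 J2=0
add link → L=3 J1=0 J2=0
PS@0,1 dof=2 J2 → L=3 J1=0 J2=1
add link → L=4 J1=0 J2=1
add link → L=5 J1=0 J2=1
PS@3,1 dof=2 J2 → L=5 J1=0 J2=2
P@2,0 dof=1 J1 → L=5 J1=1 J2=2
add link → L=6 J1=1 J2=2
PS@5,3 dof=2 J2 → L=6 J1=1 J2=3
add link → L=7 J1=1 J2=3
C@4,0 dof=2 J2 → L=7 J1=1 J2=4
R@3,6 dof=1 J1 → L=7 J1=2 J2=4
add link → L=8 J1=2 J2=4
PS@7,5 dof=2 J2 → L=8 J1=2 J2=5
add link → L=9 J1=2 J2=5
C@2,8 dof=2 J2 → L=9 J1=2 J2=6
M=3(L−1)−2J1−J2=3·8−2·2−6=14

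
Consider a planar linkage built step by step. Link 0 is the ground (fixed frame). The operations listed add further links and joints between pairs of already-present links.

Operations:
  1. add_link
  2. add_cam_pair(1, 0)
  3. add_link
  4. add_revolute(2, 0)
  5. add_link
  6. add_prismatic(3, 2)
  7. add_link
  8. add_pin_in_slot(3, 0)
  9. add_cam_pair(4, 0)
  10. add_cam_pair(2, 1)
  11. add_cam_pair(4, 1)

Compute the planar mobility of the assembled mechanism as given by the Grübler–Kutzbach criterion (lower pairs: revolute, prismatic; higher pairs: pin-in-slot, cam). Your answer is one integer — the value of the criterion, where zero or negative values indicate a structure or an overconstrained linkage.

(L,J1,J2)=(1,0,0); link0 fixed
link1: (2,0,0)
C 1-0 [J2]: (2,0,1)
link2: (3,0,1)
R 2-0 [J1]: (3,1,1)
link3: (4,1,1)
P 3-2 [J1]: (4,2,1)
link4: (5,2,1)
PS 3-0 [J2]: (5,2,2)
C 4-0 [J2]: (5,2,3)
C 2-1 [J2]: (5,2,4)
C 4-1 [J2]: (5,2,5)
Grübler: 3·4 − 2·2 − 5 = 3

M = 3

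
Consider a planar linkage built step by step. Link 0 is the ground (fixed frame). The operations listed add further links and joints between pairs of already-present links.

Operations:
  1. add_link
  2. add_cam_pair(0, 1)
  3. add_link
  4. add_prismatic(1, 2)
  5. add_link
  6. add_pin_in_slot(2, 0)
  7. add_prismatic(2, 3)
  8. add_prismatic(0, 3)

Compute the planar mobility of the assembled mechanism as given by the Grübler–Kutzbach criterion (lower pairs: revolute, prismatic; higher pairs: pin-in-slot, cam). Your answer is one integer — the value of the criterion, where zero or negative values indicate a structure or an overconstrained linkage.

M = 1

ground; <1,0,0>
#1 <2,0,0>
C:0↔1 J2 <2,0,1>
#2 <3,0,1>
P:1↔2 J1 <3,1,1>
#3 <4,1,1>
PS:2↔0 J2 <4,1,2>
P:2↔3 J1 <4,2,2>
P:0↔3 J1 <4,3,2>
3×3 − 2×3 − 1×2 = 1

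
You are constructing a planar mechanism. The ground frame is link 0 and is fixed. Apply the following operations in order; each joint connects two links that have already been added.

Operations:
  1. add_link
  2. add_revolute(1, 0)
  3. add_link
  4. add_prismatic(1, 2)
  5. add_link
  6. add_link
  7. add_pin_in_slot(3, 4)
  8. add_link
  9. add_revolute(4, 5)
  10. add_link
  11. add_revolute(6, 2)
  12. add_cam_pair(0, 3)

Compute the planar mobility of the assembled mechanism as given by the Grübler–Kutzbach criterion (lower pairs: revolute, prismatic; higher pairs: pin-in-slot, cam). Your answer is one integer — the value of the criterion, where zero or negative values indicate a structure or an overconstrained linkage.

link 0 = ground. State L|J1|J2 = 1|0|0
+link1  2|0|0
R(1,0) f=1→J1  2|1|0
+link2  3|1|0
P(1,2) f=1→J1  3|2|0
+link3  4|2|0
+link4  5|2|0
PS(3,4) f=2→J2  5|2|1
+link5  6|2|1
R(4,5) f=1→J1  6|3|1
+link6  7|3|1
R(6,2) f=1→J1  7|4|1
C(0,3) f=2→J2  7|4|2
M = 3(7−1)−2·4−2 = 18−8−2 = 8

M = 8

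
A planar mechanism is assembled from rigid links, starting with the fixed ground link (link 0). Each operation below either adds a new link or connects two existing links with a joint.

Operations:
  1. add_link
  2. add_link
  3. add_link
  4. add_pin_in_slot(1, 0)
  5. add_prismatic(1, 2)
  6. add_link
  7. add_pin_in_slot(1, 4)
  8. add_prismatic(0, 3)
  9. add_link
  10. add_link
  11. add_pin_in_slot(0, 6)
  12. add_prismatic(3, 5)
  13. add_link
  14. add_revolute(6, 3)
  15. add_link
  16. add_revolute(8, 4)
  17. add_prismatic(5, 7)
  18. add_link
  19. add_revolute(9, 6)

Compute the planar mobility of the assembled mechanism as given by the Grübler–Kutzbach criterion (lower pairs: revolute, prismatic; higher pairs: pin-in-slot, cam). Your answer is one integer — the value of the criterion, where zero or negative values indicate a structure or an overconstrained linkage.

M = 10

(L,J1,J2)=(1,0,0); link0 fixed
link1: (2,0,0)
link2: (3,0,0)
link3: (4,0,0)
PS 1-0 [J2]: (4,0,1)
P 1-2 [J1]: (4,1,1)
link4: (5,1,1)
PS 1-4 [J2]: (5,1,2)
P 0-3 [J1]: (5,2,2)
link5: (6,2,2)
link6: (7,2,2)
PS 0-6 [J2]: (7,2,3)
P 3-5 [J1]: (7,3,3)
link7: (8,3,3)
R 6-3 [J1]: (8,4,3)
link8: (9,4,3)
R 8-4 [J1]: (9,5,3)
P 5-7 [J1]: (9,6,3)
link9: (10,6,3)
R 9-6 [J1]: (10,7,3)
Grübler: 3·9 − 2·7 − 3 = 10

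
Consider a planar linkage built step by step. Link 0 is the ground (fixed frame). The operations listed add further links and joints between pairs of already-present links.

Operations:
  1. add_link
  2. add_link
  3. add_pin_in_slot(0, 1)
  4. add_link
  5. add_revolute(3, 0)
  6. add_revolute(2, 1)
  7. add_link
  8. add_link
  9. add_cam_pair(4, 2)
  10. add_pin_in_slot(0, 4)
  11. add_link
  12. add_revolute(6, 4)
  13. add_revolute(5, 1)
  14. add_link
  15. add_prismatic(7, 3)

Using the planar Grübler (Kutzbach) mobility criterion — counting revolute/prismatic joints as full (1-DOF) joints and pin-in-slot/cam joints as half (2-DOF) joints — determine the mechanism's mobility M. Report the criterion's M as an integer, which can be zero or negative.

L=1 J1=0 J2=0
add link → L=2 J1=0 J2=0
add link → L=3 J1=0 J2=0
PS@0,1 dof=2 J2 → L=3 J1=0 J2=1
add link → L=4 J1=0 J2=1
R@3,0 dof=1 J1 → L=4 J1=1 J2=1
R@2,1 dof=1 J1 → L=4 J1=2 J2=1
add link → L=5 J1=2 J2=1
add link → L=6 J1=2 J2=1
C@4,2 dof=2 J2 → L=6 J1=2 J2=2
PS@0,4 dof=2 J2 → L=6 J1=2 J2=3
add link → L=7 J1=2 J2=3
R@6,4 dof=1 J1 → L=7 J1=3 J2=3
R@5,1 dof=1 J1 → L=7 J1=4 J2=3
add link → L=8 J1=4 J2=3
P@7,3 dof=1 J1 → L=8 J1=5 J2=3
M=3(L−1)−2J1−J2=3·7−2·5−3=8

M = 8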